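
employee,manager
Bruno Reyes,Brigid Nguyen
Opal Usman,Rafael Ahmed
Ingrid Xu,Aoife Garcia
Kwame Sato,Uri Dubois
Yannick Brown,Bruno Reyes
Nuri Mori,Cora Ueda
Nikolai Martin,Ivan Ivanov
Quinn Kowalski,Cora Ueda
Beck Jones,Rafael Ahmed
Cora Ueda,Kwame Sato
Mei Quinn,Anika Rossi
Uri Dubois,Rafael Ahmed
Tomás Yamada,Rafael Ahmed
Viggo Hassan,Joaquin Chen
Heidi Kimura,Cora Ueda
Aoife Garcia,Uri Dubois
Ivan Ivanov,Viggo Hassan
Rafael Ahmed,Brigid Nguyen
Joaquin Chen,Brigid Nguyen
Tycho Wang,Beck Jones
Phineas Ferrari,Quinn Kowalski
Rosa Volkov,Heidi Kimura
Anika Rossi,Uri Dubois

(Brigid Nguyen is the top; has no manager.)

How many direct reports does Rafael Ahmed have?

Rafael Ahmed directly manages Beck Jones, Uri Dubois, Opal Usman, Tomás Yamada. That is 4 direct reports.

4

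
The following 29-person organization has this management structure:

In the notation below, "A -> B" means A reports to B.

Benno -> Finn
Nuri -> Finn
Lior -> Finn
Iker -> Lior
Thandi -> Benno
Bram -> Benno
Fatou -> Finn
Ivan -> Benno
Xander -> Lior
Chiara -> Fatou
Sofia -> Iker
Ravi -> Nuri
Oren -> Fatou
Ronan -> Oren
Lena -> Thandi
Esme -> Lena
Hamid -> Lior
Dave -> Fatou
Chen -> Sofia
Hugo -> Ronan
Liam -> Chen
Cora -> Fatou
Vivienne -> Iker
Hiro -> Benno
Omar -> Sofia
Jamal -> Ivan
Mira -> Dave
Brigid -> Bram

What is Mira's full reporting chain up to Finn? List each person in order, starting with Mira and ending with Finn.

Mira -> Dave -> Fatou -> Finn

Mira reports to Dave. Dave reports to Fatou. Fatou reports to Finn. Finn is at the top.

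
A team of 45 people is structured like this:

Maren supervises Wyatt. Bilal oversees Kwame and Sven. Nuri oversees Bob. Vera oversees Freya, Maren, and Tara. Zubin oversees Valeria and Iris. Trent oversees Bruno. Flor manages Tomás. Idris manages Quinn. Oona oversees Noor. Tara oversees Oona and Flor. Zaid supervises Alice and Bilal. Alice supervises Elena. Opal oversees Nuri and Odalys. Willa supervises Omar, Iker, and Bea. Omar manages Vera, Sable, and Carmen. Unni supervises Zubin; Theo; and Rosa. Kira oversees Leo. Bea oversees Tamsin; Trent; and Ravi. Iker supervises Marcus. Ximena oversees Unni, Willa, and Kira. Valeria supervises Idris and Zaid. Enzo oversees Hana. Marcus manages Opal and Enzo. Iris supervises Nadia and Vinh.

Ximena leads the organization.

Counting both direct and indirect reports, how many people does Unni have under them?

Unni directly manages Zubin, Theo, Rosa. Under Zubin: Iris, Nadia, Vinh, Valeria, Idris, Quinn, Zaid, Alice, Elena, Bilal, Kwame, Sven (12). Theo has no reports. Rosa has no reports. So Unni's organization is 3 direct reports plus everyone under them: 13 + 1 + 1 = 15.

15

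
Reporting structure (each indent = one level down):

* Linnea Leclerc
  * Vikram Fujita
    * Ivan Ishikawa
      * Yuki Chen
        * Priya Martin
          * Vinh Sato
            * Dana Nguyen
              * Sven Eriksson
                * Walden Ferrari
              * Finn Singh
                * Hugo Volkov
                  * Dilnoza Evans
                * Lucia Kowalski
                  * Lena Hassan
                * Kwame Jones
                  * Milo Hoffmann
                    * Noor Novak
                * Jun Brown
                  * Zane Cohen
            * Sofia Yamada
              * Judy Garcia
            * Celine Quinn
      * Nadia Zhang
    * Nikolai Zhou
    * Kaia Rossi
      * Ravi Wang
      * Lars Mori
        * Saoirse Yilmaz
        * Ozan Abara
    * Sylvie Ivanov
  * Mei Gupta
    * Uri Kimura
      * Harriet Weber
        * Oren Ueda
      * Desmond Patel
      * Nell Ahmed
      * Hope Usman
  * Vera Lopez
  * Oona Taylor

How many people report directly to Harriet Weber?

1

Harriet Weber directly manages Oren Ueda. That is 1 direct report.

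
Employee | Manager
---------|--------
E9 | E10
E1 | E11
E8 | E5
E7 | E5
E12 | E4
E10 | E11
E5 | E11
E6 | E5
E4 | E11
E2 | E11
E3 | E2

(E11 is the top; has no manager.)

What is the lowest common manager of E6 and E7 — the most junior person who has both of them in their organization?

E6's chain of managers is E5, E11. E7's chain of managers is E5, E11. The first manager that appears in both chains is E5.

E5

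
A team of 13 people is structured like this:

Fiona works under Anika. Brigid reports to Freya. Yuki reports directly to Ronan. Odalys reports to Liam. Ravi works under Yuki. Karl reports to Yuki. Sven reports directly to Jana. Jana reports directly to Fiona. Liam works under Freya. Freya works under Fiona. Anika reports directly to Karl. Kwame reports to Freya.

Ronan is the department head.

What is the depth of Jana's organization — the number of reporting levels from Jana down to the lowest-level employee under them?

The longest chain under Jana runs Jana → Sven, which is 1 level below Jana.

1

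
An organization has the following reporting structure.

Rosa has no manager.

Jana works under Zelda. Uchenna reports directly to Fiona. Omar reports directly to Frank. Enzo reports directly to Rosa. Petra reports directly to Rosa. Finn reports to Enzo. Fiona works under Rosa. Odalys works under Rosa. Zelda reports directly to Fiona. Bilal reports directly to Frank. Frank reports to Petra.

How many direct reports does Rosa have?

4

Rosa directly manages Petra, Fiona, Enzo, Odalys. That is 4 direct reports.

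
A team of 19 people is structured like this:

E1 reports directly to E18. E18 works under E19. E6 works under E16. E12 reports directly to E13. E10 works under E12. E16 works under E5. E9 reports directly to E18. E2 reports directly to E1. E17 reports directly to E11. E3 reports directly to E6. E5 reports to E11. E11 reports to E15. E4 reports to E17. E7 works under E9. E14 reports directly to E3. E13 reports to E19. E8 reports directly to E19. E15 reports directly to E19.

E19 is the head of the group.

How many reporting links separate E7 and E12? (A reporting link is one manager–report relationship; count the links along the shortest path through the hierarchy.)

E7 is 3 levels below E19, and E12 is 2 levels below E19 (their lowest common manager). The shortest path runs up from E7 to E19 and back down to E12: 3 + 2 = 5 links.

5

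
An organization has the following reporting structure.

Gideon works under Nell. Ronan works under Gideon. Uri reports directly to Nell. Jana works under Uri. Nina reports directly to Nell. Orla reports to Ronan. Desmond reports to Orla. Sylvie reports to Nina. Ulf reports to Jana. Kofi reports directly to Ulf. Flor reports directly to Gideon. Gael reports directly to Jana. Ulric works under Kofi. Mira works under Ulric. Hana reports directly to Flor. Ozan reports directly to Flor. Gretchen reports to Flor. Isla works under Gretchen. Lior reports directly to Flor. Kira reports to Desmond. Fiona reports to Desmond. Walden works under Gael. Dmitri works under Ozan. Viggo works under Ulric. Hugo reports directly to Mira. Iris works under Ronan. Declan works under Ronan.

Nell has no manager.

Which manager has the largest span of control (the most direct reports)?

Direct-report counts: Nell has 3; Nina has 1; Uri has 1; Jana has 2; Gael has 1; Ulf has 1; Kofi has 1; Ulric has 2; Mira has 1; Gideon has 2; Flor has 4; Gretchen has 1; Ozan has 1; Ronan has 3; Orla has 1; Desmond has 2. The largest is 4, held by Flor.

Flor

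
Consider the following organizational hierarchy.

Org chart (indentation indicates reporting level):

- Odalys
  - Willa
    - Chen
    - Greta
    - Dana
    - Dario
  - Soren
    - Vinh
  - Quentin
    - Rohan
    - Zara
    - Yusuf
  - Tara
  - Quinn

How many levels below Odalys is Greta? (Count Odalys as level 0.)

Chain from Greta up to Odalys: Greta → Willa → Odalys. That is 2 steps up, so Greta is 2 levels below Odalys.

2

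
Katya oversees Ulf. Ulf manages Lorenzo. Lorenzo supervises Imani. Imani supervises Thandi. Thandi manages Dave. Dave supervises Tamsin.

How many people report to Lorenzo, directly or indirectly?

4

Lorenzo directly manages Imani. Under Imani: Thandi, Dave, Tamsin (3). That's 4 in total.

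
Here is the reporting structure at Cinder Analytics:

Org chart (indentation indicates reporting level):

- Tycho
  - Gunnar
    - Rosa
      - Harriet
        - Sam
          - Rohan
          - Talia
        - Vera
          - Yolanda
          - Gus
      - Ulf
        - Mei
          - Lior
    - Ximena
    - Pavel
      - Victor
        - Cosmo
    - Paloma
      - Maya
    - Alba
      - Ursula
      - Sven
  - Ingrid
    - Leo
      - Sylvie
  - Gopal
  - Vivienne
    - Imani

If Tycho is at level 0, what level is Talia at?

Chain from Talia up to Tycho: Talia → Sam → Harriet → Rosa → Gunnar → Tycho. That is 5 steps up, so Talia is 5 levels below Tycho.

5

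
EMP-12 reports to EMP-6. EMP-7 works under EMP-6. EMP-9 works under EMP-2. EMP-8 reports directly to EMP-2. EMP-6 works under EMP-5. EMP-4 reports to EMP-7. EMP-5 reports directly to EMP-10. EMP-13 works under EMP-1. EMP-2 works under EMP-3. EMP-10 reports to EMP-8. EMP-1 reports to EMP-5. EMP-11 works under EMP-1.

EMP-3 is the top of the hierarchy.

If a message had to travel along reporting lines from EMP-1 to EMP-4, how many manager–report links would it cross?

4

EMP-1 is 1 level below EMP-5, and EMP-4 is 3 levels below EMP-5 (their lowest common manager). The shortest path runs up from EMP-1 to EMP-5 and back down to EMP-4: 1 + 3 = 4 links.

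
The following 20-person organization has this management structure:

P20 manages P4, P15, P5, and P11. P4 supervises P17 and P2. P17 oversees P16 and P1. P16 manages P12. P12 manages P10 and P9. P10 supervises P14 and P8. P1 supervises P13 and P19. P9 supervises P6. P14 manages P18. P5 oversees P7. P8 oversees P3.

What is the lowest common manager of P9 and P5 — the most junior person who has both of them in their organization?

P9's chain of managers is P12, P16, P17, P4, P20. P5's chain of managers is P20. The first manager that appears in both chains is P20.

P20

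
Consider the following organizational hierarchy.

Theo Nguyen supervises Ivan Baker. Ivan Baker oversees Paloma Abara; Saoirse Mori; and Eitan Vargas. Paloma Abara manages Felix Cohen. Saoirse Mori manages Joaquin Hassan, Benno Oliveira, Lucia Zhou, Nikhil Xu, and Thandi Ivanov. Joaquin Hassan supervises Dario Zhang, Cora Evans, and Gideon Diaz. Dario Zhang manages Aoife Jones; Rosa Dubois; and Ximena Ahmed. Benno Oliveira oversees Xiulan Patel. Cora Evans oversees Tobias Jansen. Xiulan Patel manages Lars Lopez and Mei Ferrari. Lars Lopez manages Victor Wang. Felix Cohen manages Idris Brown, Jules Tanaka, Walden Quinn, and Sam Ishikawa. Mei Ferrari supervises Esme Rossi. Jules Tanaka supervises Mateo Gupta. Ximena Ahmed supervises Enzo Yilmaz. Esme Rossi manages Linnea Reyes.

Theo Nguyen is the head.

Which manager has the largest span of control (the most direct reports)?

Saoirse Mori

Direct-report counts: Theo Nguyen has 1; Ivan Baker has 3; Saoirse Mori has 5; Benno Oliveira has 1; Xiulan Patel has 2; Mei Ferrari has 1; Esme Rossi has 1; Lars Lopez has 1; Joaquin Hassan has 3; Cora Evans has 1; Dario Zhang has 3; Ximena Ahmed has 1; Paloma Abara has 1; Felix Cohen has 4; Jules Tanaka has 1. The largest is 5, held by Saoirse Mori.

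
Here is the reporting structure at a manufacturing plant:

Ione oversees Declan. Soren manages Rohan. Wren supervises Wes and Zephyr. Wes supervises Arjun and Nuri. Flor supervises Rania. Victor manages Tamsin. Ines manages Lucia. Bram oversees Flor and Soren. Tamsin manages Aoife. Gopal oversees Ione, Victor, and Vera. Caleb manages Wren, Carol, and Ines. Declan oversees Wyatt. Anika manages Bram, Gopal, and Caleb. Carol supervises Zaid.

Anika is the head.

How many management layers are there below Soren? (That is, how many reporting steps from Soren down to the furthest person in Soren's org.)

1

The longest chain under Soren runs Soren → Rohan, which is 1 level below Soren.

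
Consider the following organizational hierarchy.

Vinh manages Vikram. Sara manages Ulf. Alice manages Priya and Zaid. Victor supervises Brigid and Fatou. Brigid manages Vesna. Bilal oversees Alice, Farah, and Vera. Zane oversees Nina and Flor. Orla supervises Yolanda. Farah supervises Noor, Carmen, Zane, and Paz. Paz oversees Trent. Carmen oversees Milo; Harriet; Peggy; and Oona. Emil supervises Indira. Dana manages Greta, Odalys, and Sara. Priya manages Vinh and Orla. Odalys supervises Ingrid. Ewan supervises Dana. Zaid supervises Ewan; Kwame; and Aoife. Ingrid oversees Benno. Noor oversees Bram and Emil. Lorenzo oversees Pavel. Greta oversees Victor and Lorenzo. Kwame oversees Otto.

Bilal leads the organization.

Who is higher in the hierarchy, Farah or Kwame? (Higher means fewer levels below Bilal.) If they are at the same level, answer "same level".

Farah

Farah is 1 level below Bilal; Kwame is 3. Farah is higher.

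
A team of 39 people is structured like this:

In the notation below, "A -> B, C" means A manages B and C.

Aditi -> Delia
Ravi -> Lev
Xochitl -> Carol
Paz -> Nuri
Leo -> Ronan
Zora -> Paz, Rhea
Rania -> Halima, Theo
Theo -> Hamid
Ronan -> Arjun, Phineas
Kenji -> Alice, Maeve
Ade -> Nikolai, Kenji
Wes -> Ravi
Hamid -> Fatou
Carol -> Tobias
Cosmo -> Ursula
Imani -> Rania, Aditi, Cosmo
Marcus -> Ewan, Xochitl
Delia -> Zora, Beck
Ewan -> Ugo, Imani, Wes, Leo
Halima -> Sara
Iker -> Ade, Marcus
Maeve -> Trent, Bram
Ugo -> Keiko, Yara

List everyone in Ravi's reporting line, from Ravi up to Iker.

Ravi -> Wes -> Ewan -> Marcus -> Iker

Ravi reports to Wes. Wes reports to Ewan. Ewan reports to Marcus. Marcus reports to Iker. Iker is at the top.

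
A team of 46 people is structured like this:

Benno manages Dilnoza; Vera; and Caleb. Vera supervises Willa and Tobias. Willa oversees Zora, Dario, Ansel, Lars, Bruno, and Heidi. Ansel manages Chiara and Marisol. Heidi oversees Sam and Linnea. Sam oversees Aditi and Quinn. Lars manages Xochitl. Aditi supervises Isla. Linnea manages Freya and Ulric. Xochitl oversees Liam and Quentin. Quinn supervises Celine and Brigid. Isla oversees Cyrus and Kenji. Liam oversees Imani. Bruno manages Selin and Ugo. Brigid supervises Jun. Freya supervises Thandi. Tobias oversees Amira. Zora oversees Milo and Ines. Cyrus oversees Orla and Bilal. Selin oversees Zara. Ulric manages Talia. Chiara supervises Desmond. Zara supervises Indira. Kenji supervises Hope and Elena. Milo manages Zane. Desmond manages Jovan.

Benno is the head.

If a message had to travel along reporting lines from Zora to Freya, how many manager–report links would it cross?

4

Zora is 1 level below Willa, and Freya is 3 levels below Willa (their lowest common manager). The shortest path runs up from Zora to Willa and back down to Freya: 1 + 3 = 4 links.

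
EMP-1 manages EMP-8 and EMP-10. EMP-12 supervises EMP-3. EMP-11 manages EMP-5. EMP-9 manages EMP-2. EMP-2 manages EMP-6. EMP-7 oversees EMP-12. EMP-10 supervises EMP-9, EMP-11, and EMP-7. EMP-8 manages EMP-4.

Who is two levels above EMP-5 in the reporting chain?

EMP-10

EMP-5 reports to EMP-11, and EMP-11 reports to EMP-10. So EMP-5's skip-level manager is EMP-10.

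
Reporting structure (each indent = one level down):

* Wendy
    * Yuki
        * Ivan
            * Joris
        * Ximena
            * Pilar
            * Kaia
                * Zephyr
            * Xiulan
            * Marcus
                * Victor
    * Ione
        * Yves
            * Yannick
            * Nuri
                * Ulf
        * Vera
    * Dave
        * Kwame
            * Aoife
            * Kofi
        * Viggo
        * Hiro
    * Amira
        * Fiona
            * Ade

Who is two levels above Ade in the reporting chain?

Amira

Ade reports to Fiona, and Fiona reports to Amira. So Ade's skip-level manager is Amira.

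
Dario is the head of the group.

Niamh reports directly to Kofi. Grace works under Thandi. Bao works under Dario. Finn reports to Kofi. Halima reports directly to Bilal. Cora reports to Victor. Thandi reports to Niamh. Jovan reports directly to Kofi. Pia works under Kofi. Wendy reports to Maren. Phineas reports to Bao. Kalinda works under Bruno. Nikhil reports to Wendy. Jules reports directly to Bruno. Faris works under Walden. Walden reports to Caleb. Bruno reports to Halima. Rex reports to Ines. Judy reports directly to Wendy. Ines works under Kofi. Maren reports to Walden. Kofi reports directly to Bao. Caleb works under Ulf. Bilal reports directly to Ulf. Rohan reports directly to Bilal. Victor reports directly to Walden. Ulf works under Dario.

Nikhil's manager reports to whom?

Nikhil reports to Wendy, and Wendy reports to Maren. So Nikhil's skip-level manager is Maren.

Maren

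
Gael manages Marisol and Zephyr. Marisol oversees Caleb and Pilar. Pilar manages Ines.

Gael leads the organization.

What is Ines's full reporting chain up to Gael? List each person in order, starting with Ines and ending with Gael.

Ines -> Pilar -> Marisol -> Gael

Ines reports to Pilar. Pilar reports to Marisol. Marisol reports to Gael. Gael is at the top.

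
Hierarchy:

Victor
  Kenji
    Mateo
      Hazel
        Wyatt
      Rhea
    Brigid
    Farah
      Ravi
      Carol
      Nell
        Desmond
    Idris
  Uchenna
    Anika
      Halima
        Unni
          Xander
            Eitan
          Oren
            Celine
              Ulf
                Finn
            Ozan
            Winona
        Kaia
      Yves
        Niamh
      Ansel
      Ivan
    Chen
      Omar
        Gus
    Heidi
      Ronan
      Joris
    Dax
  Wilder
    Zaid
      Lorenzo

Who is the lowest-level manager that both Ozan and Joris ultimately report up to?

Ozan's chain of managers is Oren, Unni, Halima, Anika, Uchenna, Victor. Joris's chain of managers is Heidi, Uchenna, Victor. The first manager that appears in both chains is Uchenna.

Uchenna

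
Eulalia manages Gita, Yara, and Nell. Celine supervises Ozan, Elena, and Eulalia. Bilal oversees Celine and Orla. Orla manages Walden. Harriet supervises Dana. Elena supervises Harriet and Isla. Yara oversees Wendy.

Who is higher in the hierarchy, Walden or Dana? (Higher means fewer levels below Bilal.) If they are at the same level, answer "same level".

Walden

Walden is 2 levels below Bilal; Dana is 4. Walden is higher.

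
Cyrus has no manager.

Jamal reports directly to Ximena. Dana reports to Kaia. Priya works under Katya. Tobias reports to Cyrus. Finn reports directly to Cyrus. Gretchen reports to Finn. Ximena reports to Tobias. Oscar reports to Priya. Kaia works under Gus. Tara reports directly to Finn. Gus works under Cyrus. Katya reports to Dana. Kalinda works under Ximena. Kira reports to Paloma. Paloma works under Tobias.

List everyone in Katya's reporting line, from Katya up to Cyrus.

Katya -> Dana -> Kaia -> Gus -> Cyrus

Katya reports to Dana. Dana reports to Kaia. Kaia reports to Gus. Gus reports to Cyrus. Cyrus is at the top.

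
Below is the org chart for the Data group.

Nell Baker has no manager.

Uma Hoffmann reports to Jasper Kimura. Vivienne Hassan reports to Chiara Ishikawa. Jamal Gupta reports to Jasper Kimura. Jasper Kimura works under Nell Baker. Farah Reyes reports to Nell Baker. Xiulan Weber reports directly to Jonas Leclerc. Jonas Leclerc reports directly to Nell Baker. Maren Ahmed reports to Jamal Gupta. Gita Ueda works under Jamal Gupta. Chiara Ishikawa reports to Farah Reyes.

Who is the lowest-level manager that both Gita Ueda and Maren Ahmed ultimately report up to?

Gita Ueda's chain of managers is Jamal Gupta, Jasper Kimura, Nell Baker. Maren Ahmed's chain of managers is Jamal Gupta, Jasper Kimura, Nell Baker. The first manager that appears in both chains is Jamal Gupta.

Jamal Gupta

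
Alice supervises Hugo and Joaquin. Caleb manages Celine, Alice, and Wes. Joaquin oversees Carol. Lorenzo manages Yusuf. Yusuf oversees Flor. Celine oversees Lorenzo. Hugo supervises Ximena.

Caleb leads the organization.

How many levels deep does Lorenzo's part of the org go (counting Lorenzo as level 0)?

2

The longest chain under Lorenzo runs Lorenzo → Yusuf → Flor, which is 2 levels below Lorenzo.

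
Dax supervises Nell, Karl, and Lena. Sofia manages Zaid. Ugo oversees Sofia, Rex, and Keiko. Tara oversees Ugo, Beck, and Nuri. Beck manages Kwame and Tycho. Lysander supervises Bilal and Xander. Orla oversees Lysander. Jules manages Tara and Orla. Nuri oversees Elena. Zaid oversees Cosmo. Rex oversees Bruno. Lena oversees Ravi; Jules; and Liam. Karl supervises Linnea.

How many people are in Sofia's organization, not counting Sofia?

2

Sofia directly manages Zaid. Under Zaid: Cosmo (1). That's 2 in total.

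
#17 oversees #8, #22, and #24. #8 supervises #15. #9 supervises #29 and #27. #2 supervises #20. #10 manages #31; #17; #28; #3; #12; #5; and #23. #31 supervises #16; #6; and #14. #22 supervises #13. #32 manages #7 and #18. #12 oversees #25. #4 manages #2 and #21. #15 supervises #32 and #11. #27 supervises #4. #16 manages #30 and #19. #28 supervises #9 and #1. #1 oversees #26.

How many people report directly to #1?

#1 directly manages #26. That is 1 direct report.

1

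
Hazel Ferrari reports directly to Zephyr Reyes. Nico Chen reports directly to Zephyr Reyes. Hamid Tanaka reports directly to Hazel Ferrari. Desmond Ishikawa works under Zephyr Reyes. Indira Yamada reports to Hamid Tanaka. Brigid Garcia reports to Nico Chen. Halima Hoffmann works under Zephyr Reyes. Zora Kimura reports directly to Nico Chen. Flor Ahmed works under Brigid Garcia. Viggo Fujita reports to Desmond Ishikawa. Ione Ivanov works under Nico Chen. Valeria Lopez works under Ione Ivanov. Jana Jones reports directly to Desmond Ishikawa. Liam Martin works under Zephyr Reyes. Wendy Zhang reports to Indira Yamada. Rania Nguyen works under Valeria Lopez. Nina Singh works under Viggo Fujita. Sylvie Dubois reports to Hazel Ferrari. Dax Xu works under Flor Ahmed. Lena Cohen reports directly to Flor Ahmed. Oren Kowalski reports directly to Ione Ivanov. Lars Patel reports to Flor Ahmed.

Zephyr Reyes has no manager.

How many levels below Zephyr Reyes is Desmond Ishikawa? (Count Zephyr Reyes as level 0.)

Chain from Desmond Ishikawa up to Zephyr Reyes: Desmond Ishikawa → Zephyr Reyes. That is 1 step up, so Desmond Ishikawa is 1 level below Zephyr Reyes.

1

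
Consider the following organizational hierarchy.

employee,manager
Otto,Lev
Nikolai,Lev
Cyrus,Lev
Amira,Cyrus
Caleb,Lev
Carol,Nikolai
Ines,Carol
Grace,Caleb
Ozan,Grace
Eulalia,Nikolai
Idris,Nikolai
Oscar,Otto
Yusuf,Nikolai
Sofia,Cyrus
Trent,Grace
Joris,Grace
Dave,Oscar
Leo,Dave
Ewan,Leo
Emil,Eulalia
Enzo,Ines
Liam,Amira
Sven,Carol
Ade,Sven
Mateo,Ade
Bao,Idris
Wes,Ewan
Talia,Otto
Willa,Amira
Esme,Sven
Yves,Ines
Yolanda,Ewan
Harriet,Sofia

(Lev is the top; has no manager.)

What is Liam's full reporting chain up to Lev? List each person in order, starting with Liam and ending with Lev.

Liam -> Amira -> Cyrus -> Lev

Liam reports to Amira. Amira reports to Cyrus. Cyrus reports to Lev. Lev is at the top.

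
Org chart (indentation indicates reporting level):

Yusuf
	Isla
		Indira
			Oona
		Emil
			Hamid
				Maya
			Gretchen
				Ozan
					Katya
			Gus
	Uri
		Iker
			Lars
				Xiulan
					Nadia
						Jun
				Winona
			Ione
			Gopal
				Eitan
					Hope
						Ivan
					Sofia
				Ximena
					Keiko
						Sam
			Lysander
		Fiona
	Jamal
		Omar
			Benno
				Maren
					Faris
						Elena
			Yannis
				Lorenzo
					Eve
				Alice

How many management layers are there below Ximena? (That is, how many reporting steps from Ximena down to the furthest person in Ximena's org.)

2

The longest chain under Ximena runs Ximena → Keiko → Sam, which is 2 levels below Ximena.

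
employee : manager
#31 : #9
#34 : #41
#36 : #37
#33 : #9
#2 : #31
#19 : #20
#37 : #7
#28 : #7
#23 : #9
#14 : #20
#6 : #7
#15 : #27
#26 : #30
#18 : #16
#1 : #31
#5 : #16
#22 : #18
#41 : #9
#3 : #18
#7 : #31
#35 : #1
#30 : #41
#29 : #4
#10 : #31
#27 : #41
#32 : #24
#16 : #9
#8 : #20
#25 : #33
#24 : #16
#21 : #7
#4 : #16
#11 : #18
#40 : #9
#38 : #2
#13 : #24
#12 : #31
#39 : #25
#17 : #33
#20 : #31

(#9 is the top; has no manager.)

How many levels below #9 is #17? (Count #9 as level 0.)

Chain from #17 up to #9: #17 → #33 → #9. That is 2 steps up, so #17 is 2 levels below #9.

2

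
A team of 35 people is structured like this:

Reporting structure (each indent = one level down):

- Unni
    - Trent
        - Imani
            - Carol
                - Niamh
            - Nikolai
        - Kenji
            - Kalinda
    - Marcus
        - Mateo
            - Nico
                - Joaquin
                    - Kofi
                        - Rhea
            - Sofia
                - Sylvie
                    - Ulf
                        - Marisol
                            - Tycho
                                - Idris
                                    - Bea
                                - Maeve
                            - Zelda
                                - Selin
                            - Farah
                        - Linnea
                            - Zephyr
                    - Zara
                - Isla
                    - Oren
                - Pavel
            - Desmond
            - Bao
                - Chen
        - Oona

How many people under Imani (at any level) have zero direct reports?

2

The people in Imani's organization with no one reporting to them are Nikolai, Niamh. That is 2.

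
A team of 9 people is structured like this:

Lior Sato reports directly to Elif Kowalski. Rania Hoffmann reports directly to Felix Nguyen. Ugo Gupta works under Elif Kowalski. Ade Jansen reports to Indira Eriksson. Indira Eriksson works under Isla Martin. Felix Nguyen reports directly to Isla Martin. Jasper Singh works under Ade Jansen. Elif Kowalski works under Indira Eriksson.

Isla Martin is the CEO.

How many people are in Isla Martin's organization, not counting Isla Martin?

Isla Martin directly manages Indira Eriksson, Felix Nguyen. Under Indira Eriksson: Ade Jansen, Jasper Singh, Elif Kowalski, Lior Sato, Ugo Gupta (5). Under Felix Nguyen: Rania Hoffmann (1). So Isla Martin's organization is 2 direct reports plus everyone under them: 6 + 2 = 8.

8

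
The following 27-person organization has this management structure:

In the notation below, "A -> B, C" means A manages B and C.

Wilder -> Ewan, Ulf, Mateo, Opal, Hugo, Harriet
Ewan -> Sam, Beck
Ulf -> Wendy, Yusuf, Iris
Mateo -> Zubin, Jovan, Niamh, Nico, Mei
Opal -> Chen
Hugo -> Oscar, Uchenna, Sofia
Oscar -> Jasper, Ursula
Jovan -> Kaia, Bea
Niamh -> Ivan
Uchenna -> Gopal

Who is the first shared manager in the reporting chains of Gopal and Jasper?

Hugo

Gopal's chain of managers is Uchenna, Hugo, Wilder. Jasper's chain of managers is Oscar, Hugo, Wilder. The first manager that appears in both chains is Hugo.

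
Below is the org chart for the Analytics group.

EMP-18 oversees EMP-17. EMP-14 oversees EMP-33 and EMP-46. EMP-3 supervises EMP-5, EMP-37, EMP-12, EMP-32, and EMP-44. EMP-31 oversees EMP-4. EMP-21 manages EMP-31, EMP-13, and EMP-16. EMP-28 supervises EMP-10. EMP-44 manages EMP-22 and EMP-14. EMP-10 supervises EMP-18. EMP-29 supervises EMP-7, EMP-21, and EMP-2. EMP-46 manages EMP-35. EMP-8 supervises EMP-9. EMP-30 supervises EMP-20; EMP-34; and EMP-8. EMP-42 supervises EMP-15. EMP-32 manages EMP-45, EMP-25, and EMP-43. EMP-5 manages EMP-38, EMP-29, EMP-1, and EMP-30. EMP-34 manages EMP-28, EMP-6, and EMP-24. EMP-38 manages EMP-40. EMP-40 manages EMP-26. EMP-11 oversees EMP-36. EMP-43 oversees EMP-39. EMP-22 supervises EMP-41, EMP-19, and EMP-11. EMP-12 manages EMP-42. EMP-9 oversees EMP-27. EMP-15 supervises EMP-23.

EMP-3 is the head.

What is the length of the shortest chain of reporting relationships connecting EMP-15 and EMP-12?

EMP-15 is in EMP-12's organization: the chain from EMP-15 up to EMP-12 is EMP-15 → EMP-42 → EMP-12, which is 2 links.

2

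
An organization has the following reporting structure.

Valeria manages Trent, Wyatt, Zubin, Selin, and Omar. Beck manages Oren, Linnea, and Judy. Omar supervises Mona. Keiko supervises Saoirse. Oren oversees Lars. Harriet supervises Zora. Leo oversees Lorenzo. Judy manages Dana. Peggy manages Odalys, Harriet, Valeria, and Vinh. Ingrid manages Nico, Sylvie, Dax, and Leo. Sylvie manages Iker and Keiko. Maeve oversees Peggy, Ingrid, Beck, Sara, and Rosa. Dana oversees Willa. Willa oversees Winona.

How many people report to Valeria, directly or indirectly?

Valeria directly manages Omar, Selin, Trent, Zubin, Wyatt. Under Omar: Mona (1). Selin has no reports. Trent has no reports. Zubin has no reports. Wyatt has no reports. So Valeria's organization is 5 direct reports plus everyone under them: 2 + 1 + 1 + 1 + 1 = 6.

6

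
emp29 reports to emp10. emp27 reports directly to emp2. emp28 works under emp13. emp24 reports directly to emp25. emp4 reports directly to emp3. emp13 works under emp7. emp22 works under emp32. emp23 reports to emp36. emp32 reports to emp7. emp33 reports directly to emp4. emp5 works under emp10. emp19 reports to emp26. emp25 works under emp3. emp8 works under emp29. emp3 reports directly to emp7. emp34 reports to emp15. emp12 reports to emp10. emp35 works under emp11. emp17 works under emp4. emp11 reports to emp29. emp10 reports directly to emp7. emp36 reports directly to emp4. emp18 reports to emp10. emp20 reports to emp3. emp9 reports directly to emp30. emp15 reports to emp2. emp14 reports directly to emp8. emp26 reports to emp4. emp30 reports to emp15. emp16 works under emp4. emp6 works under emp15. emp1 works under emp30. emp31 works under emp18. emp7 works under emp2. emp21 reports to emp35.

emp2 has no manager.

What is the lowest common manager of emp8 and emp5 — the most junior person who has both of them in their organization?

emp8's chain of managers is emp29, emp10, emp7, emp2. emp5's chain of managers is emp10, emp7, emp2. The first manager that appears in both chains is emp10.

emp10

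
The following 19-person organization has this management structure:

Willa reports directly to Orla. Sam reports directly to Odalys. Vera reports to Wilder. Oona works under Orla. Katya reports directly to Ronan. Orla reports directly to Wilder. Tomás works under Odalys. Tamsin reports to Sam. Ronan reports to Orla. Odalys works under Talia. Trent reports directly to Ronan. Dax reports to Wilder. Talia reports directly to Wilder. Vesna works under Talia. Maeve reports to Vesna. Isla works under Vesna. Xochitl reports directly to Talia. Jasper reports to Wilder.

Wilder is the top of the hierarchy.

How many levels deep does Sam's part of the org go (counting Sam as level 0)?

1

The longest chain under Sam runs Sam → Tamsin, which is 1 level below Sam.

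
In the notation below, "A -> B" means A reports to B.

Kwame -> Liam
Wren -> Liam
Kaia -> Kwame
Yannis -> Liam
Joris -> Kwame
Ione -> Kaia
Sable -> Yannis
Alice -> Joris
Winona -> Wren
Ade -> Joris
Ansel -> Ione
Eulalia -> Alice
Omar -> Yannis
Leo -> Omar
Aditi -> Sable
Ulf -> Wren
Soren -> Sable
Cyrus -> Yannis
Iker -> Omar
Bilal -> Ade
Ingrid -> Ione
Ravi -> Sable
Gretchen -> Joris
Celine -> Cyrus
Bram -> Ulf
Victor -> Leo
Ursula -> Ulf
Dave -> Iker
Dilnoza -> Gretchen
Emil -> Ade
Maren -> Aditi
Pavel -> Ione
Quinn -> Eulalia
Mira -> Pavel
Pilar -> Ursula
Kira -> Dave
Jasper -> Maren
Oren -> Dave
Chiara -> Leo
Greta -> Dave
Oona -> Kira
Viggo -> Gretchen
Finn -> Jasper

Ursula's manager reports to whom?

Wren

Ursula reports to Ulf, and Ulf reports to Wren. So Ursula's skip-level manager is Wren.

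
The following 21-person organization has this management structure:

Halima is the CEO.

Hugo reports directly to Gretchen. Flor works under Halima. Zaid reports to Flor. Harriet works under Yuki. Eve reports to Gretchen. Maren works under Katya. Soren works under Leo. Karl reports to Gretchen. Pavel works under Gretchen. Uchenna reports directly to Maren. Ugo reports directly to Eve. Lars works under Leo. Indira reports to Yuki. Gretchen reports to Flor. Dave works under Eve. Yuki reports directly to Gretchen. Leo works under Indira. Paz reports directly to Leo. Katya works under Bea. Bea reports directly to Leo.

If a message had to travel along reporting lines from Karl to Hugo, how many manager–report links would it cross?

Karl is 1 level below Gretchen, and Hugo is 1 level below Gretchen (their lowest common manager). The shortest path runs up from Karl to Gretchen and back down to Hugo: 1 + 1 = 2 links.

2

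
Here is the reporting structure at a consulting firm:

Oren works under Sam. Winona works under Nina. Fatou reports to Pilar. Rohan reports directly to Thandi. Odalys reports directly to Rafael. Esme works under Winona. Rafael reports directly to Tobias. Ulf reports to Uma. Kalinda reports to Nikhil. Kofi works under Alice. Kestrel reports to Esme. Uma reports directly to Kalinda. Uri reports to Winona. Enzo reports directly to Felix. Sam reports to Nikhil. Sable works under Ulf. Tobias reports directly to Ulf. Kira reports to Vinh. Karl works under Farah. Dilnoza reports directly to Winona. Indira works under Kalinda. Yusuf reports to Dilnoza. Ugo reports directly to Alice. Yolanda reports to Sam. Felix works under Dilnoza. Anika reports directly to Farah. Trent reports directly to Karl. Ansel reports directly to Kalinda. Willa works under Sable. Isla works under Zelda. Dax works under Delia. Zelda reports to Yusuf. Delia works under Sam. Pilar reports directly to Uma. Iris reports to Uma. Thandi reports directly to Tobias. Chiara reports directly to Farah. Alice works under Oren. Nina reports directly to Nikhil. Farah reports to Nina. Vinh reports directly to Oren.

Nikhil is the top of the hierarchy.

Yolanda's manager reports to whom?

Nikhil

Yolanda reports to Sam, and Sam reports to Nikhil. So Yolanda's skip-level manager is Nikhil.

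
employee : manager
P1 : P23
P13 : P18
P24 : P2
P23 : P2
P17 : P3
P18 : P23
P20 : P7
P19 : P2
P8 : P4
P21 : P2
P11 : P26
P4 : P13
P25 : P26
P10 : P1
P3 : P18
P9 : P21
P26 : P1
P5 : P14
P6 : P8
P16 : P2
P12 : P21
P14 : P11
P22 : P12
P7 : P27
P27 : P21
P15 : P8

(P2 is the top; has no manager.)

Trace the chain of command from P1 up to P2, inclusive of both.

P1 -> P23 -> P2

P1 reports to P23. P23 reports to P2. P2 is at the top.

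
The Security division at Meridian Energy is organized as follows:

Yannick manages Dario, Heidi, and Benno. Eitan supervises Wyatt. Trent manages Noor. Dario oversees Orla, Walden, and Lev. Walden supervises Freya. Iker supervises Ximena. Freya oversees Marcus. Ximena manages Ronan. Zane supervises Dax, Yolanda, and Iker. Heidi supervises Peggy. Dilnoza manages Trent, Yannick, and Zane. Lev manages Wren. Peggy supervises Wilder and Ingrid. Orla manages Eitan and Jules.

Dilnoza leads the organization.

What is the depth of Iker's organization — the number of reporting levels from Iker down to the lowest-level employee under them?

The longest chain under Iker runs Iker → Ximena → Ronan, which is 2 levels below Iker.

2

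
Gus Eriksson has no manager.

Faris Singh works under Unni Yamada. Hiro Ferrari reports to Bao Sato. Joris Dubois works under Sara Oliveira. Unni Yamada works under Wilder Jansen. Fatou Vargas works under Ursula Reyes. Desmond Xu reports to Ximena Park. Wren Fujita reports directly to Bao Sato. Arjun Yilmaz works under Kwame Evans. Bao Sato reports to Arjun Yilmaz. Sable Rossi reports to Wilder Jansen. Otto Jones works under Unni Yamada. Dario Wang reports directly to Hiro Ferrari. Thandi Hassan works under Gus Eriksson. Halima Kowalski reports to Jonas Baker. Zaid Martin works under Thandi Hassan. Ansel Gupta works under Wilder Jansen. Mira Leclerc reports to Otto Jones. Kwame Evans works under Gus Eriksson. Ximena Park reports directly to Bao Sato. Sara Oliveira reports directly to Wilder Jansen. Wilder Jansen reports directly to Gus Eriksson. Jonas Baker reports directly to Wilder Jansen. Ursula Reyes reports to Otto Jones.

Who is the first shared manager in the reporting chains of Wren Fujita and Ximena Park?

Wren Fujita's chain of managers is Bao Sato, Arjun Yilmaz, Kwame Evans, Gus Eriksson. Ximena Park's chain of managers is Bao Sato, Arjun Yilmaz, Kwame Evans, Gus Eriksson. The first manager that appears in both chains is Bao Sato.

Bao Sato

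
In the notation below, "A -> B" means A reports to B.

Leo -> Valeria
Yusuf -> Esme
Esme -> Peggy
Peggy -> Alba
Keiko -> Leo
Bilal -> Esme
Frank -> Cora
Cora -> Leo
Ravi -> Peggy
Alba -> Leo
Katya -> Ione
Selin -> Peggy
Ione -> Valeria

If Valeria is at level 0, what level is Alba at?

Chain from Alba up to Valeria: Alba → Leo → Valeria. That is 2 steps up, so Alba is 2 levels below Valeria.

2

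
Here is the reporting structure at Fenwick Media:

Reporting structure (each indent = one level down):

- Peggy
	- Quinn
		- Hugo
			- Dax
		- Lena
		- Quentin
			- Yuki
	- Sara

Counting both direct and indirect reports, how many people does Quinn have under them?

5

Quinn directly manages Hugo, Lena, Quentin. Under Hugo: Dax (1). Lena has no reports. Under Quentin: Yuki (1). So Quinn's organization is 3 direct reports plus everyone under them: 2 + 1 + 2 = 5.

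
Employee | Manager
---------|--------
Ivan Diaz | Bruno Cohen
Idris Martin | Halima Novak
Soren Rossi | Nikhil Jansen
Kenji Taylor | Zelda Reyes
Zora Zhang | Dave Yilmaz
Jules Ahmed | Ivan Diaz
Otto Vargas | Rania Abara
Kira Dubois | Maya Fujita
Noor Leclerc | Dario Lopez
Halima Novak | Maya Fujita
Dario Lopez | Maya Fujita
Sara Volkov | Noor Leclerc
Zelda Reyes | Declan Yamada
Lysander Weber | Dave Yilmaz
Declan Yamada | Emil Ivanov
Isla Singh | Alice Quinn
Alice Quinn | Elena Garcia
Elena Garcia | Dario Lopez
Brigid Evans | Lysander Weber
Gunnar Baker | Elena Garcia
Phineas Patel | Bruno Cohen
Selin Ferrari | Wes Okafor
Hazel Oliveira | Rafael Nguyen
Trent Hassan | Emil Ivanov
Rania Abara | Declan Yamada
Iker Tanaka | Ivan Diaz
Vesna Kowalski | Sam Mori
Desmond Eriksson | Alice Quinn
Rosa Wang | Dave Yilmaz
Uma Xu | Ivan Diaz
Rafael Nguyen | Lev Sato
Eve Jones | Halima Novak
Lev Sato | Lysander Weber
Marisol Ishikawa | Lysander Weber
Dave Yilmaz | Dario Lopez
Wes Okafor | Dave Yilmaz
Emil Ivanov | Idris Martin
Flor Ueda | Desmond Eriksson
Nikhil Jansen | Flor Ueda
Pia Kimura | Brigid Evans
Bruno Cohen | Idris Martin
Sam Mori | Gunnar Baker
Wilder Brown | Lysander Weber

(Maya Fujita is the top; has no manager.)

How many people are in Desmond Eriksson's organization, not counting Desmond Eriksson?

3

Desmond Eriksson directly manages Flor Ueda. Under Flor Ueda: Nikhil Jansen, Soren Rossi (2). That's 3 in total.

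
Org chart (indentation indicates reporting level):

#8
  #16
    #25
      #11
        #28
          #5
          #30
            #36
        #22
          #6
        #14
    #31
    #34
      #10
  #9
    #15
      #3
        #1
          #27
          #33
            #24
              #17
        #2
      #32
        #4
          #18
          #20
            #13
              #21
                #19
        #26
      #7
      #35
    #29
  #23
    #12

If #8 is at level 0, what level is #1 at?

Chain from #1 up to #8: #1 → #3 → #15 → #9 → #8. That is 4 steps up, so #1 is 4 levels below #8.

4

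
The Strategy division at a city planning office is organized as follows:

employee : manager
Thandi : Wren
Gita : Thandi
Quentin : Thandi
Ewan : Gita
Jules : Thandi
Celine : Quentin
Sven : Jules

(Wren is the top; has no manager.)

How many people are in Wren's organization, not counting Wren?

7

Wren directly manages Thandi. Under Thandi: Jules, Sven, Quentin, Celine, Gita, Ewan (6). That's 7 in total.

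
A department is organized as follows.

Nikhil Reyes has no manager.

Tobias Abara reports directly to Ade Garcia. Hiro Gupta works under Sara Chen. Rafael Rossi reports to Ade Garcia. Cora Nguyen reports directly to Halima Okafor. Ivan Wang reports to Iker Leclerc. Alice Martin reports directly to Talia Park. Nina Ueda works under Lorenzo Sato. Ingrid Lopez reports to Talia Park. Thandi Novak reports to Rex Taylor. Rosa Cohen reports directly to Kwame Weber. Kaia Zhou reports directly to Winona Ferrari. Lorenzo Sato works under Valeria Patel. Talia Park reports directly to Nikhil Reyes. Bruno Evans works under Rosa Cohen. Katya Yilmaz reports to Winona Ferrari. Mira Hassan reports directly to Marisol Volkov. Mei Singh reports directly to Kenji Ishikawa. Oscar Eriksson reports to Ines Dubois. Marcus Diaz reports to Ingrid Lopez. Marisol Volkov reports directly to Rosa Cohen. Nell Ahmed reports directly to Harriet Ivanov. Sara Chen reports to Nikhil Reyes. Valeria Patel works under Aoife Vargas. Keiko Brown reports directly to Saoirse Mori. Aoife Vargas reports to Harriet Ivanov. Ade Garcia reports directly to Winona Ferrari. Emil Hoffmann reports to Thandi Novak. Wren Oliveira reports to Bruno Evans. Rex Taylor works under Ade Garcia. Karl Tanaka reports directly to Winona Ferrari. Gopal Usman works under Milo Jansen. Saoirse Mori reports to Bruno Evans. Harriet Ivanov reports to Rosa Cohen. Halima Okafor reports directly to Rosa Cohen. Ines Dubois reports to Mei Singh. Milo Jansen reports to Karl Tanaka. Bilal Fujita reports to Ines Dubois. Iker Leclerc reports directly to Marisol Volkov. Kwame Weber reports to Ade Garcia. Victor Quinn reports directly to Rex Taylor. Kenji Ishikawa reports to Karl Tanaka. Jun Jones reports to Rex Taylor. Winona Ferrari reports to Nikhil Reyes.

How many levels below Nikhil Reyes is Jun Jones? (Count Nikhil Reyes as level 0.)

4

Chain from Jun Jones up to Nikhil Reyes: Jun Jones → Rex Taylor → Ade Garcia → Winona Ferrari → Nikhil Reyes. That is 4 steps up, so Jun Jones is 4 levels below Nikhil Reyes.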